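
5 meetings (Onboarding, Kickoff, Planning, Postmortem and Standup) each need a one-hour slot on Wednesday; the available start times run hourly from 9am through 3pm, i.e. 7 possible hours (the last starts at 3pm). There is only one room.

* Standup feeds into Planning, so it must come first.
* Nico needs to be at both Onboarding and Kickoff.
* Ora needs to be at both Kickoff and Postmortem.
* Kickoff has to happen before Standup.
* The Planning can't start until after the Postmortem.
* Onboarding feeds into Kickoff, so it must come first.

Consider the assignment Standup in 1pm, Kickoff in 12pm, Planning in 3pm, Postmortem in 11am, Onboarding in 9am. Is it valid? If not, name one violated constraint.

Yes, all constraints hold

Ora needs to be at both Kickoff and Postmortem — holds.
Nico needs to be at both Onboarding and Kickoff — holds.
Onboarding feeds into Kickoff, so it must come first — holds.
There is only one room — holds.
Standup feeds into Planning, so it must come first — holds.
Kickoff has to happen before Standup — holds.
The Planning can't start until after the Postmortem — holds.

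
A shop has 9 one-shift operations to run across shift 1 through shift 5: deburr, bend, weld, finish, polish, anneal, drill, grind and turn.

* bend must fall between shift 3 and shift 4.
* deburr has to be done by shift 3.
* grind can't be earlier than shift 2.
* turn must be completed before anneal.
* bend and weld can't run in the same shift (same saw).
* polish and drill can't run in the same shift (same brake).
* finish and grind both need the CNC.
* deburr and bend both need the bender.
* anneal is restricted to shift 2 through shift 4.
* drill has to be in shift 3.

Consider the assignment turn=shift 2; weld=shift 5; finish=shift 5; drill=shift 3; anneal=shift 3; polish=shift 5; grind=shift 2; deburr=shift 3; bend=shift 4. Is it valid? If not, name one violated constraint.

Yes

deburr and bend both need the bender — holds.
turn must be completed before anneal — holds.
bend must fall between shift 3 and shift 4 — holds.
polish and drill can't run in the same shift (same brake) — holds.
anneal is restricted to shift 2 through shift 4 — holds.
finish and grind both need the CNC — holds.
bend and weld can't run in the same shift (same saw) — holds.
deburr has to be done by shift 3 — holds.
grind can't be earlier than shift 2 — holds.
drill has to be in shift 3 — holds.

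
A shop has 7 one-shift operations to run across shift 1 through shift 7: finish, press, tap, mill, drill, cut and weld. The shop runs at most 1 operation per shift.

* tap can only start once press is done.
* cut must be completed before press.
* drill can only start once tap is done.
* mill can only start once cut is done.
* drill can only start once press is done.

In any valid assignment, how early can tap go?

Precedence pushes tap to at least shift 3; downstream work caps tap at shift 6.
tap at shift 3 is achievable: drill=shift 4; finish=shift 6; cut=shift 1; mill=shift 5; tap=shift 3; weld=shift 7; press=shift 2.

shift 3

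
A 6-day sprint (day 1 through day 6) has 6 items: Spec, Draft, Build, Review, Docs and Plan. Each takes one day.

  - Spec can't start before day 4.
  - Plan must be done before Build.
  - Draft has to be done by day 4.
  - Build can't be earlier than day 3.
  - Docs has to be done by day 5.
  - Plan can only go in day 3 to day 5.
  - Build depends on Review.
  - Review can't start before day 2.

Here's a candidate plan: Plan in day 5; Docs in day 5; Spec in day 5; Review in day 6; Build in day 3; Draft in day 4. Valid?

Draft has to be done by day 4 — holds.
Build depends on Review — violated.
Spec can't start before day 4 — holds.
Plan must be done before Build — violated.
Docs has to be done by day 5 — holds.
Plan can only go in day 3 to day 5 — holds.
Review can't start before day 2 — holds.
Build can't be earlier than day 3 — holds.

No — it violates: Build depends on Review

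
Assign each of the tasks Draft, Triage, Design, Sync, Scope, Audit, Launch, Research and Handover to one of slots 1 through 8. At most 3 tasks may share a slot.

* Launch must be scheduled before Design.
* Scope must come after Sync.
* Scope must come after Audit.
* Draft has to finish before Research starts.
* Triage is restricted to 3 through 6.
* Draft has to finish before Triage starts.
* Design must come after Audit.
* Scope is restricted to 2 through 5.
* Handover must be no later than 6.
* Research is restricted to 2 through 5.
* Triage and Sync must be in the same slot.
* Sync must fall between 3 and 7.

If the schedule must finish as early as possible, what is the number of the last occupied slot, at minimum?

4

The precedence chain requires at least 3 distinct slots.
With at most 3 per slot and 9 tasks, at least 3 slots are needed.
Propagating the time windows through the other constraints, Scope can't land before 4, so the schedule must run through at least slot 4.
4 works (last occupied slot: 4): for example Audit -> 1; Handover -> 2; Scope -> 4; Sync -> 3; Research -> 2; Launch -> 1; Design -> 2; Triage -> 3; Draft -> 1.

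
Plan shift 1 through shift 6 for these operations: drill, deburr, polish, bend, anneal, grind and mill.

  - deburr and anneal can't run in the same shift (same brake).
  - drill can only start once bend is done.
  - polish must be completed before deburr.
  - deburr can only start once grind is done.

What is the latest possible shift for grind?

shift 5

Downstream work caps grind at shift 5.
grind at shift 5 is achievable: polish in shift 1, grind in shift 5, mill in shift 1, drill in shift 2, deburr in shift 6, anneal in shift 1, bend in shift 1.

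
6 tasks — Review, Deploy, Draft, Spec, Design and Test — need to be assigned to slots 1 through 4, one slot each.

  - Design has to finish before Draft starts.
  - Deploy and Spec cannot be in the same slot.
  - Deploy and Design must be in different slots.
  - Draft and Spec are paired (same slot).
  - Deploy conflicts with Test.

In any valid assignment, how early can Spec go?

Spec must be in the same slot as Draft, which can't be before 2, so Spec is at least 2.
Spec at 2 is achievable: Review -> 1, Draft -> 2, Design -> 1, Test -> 1, Spec -> 2, Deploy -> 3.

2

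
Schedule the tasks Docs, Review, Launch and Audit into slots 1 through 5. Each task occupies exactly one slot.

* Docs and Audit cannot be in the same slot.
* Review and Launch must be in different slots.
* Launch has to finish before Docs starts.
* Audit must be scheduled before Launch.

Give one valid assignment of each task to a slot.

Launch in 2; Docs in 3; Review in 1; Audit in 1

Checking: Launch(2) before Docs(3); Audit(1) before Launch(2); Review(1) != Launch(2); Docs(3) != Audit(1).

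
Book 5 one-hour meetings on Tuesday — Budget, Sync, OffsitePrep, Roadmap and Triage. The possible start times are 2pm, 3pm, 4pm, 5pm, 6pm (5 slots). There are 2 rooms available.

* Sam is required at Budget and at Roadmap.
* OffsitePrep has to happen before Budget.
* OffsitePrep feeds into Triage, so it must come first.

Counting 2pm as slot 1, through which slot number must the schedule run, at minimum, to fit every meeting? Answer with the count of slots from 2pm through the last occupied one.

3

The precedence chain requires at least 2 distinct slots.
With at most 2 per slot and 5 meetings, at least 3 slots are needed.
3 works (last occupied slot: 4pm): for example Triage in 3pm, Roadmap in 4pm, Budget in 3pm, OffsitePrep in 2pm, Sync in 2pm.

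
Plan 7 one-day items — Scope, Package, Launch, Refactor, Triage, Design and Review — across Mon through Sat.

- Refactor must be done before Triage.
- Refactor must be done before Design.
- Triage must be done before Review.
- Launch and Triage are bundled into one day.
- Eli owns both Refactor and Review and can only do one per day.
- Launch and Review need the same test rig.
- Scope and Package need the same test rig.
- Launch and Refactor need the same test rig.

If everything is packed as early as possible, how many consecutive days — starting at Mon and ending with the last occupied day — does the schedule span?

The precedence chain requires at least 3 distinct days.
3 works (last occupied day: Wed): for example Design in Tue; Scope in Mon; Review in Wed; Triage in Tue; Package in Tue; Launch in Tue; Refactor in Mon.

3 days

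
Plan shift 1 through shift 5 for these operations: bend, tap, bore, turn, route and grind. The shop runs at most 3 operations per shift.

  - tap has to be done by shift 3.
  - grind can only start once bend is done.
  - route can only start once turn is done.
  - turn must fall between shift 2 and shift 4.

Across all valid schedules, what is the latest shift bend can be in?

shift 4

Downstream work caps bend at shift 4.
bend at shift 4 is achievable: route in shift 3; turn in shift 2; bend in shift 4; grind in shift 5; bore in shift 1; tap in shift 1.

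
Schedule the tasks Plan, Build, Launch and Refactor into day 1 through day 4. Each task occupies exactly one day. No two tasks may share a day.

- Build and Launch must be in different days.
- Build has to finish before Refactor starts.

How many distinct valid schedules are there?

Splitting on Plan: it can be day 1 (3), day 2 (3), day 3 (3), day 4 (3). Listing each branch's schedules as (Build, Launch, Refactor) by day number:
Plan=day 1: (2,3,4) (2,4,3) (3,2,4) — 3.
Plan=day 2: (1,3,4) (1,4,3) (3,1,4) — 3.
Plan=day 3: (1,2,4) (1,4,2) (2,1,4) — 3.
Plan=day 4: (1,2,3) (1,3,2) (2,1,3) — 3.
Summing: 3 + 3 + 3 + 3 = 12.

12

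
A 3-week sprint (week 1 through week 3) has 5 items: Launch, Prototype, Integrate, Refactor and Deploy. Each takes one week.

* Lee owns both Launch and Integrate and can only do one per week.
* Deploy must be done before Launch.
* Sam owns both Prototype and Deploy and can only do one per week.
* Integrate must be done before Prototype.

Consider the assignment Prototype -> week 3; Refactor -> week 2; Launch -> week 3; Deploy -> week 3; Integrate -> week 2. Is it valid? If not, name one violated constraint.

Invalid. Sam owns both Prototype and Deploy and can only do one per week.

Lee owns both Launch and Integrate and can only do one per week — holds.
Integrate must be done before Prototype — holds.
Sam owns both Prototype and Deploy and can only do one per week — violated.
Deploy must be done before Launch — violated.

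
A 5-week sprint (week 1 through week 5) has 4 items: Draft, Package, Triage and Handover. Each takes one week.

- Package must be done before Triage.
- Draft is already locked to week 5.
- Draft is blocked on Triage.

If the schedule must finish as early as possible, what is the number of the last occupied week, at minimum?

5

The precedence chain requires at least 3 distinct weeks.
Draft can't be placed before week 5, so the schedule must run through at least week 5.
5 works (last occupied week: week 5): for example Triage=week 2; Draft=week 5; Package=week 1; Handover=week 1.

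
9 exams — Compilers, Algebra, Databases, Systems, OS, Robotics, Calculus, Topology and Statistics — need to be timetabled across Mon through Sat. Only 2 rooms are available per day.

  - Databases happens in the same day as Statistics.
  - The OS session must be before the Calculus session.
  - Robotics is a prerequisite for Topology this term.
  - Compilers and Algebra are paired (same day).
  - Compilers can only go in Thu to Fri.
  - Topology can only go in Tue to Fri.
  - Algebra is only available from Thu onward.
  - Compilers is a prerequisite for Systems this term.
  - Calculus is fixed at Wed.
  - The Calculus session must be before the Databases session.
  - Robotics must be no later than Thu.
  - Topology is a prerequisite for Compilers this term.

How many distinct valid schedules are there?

Splitting on Compilers: it can be Thu (12), Fri (6). Listing each branch's schedules as (Algebra, Databases, Systems, OS, Robotics, Calculus, Topology, Statistics):
Compilers=Thu: (Thu,Fri,Sat,Mon,Mon,Wed,Tue,Fri) (Thu,Fri,Sat,Mon,Mon,Wed,Wed,Fri) (Thu,Fri,Sat,Mon,Tue,Wed,Wed,Fri) (Thu,Fri,Sat,Tue,Mon,Wed,Tue,Fri) (Thu,Fri,Sat,Tue,Mon,Wed,Wed,Fri) (Thu,Fri,Sat,Tue,Tue,Wed,Wed,Fri) (Thu,Sat,Fri,Mon,Mon,Wed,Tue,Sat) (Thu,Sat,Fri,Mon,Mon,Wed,Wed,Sat) (Thu,Sat,Fri,Mon,Tue,Wed,Wed,Sat) (Thu,Sat,Fri,Tue,Mon,Wed,Tue,Sat) (Thu,Sat,Fri,Tue,Mon,Wed,Wed,Sat) (Thu,Sat,Fri,Tue,Tue,Wed,Wed,Sat) — 12.
Compilers=Fri: (Fri,Thu,Sat,Mon,Mon,Wed,Tue,Thu) (Fri,Thu,Sat,Mon,Mon,Wed,Wed,Thu) (Fri,Thu,Sat,Mon,Tue,Wed,Wed,Thu) (Fri,Thu,Sat,Tue,Mon,Wed,Tue,Thu) (Fri,Thu,Sat,Tue,Mon,Wed,Wed,Thu) (Fri,Thu,Sat,Tue,Tue,Wed,Wed,Thu) — 6.
Summing: 12 + 6 = 18.

18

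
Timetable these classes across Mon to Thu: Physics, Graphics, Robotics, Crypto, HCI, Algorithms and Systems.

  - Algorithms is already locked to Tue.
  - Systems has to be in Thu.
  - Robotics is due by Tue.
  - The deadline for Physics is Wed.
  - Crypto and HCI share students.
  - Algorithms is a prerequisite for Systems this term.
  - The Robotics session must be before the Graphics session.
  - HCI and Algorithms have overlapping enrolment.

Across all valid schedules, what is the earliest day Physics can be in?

Mon

Physics's own window allows nothing later than Wed.
Physics at Mon is achievable: Robotics in Mon, Physics in Mon, HCI in Wed, Algorithms in Tue, Systems in Thu, Crypto in Mon, Graphics in Tue.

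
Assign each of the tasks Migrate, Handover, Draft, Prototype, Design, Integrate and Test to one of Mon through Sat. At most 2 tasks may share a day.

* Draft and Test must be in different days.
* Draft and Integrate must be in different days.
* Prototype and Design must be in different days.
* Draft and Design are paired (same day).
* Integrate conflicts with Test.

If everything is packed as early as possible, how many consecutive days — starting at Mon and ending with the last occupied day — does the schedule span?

4 days

With at most 2 per day and 7 tasks, at least 4 days are needed.
4 works (last occupied day: Thu): for example Migrate in Mon, Draft in Tue, Integrate in Wed, Handover in Mon, Prototype in Wed, Design in Tue, Test in Thu.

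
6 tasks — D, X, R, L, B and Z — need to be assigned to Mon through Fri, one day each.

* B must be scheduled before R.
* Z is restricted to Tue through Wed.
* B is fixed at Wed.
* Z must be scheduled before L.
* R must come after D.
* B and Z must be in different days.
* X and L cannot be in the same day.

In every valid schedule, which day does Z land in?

Z's window is Tue–Wed.
B is fixed at Wed, and Z can't share a day with B.
So Z must be Tue.

Tue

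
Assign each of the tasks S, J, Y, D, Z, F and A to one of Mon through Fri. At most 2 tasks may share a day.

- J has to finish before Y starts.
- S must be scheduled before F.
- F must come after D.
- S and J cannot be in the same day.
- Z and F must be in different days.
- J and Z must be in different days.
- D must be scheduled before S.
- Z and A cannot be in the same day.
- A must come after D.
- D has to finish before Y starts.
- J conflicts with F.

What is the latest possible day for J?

Downstream work caps J at Thu.
J at Thu is achievable: Z -> Mon; J -> Thu; A -> Tue; Y -> Fri; F -> Wed; D -> Mon; S -> Tue.

Thu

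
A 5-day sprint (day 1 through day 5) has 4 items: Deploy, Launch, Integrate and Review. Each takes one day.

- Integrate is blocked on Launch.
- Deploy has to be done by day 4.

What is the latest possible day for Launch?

Downstream work caps Launch at day 4.
Launch at day 4 is achievable: Deploy -> day 1; Review -> day 1; Launch -> day 4; Integrate -> day 5.

day 4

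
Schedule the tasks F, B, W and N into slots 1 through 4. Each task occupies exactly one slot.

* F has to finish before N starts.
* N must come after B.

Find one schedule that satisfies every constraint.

W=1, N=2, B=1, F=1

Checking: F(1) before N(2); B(1) before N(2).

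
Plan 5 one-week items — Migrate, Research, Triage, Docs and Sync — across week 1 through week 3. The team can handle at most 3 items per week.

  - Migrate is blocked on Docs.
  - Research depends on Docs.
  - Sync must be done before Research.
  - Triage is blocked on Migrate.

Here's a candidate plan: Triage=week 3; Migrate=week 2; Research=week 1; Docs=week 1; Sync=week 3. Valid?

No — it violates: Sync must be done before Research

Sync must be done before Research — violated.
The team can handle at most 3 items per week — holds.
Triage is blocked on Migrate — holds.
Research depends on Docs — violated.
Migrate is blocked on Docs — holds.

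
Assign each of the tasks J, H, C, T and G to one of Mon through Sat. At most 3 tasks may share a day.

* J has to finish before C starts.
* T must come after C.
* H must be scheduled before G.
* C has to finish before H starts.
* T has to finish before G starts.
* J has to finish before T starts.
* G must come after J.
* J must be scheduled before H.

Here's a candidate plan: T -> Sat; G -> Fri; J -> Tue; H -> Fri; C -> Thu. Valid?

G must come after J — holds.
T has to finish before G starts — violated.
J has to finish before T starts — holds.
H must be scheduled before G — violated.
J must be scheduled before H — holds.
T must come after C — holds.
J has to finish before C starts — holds.
C has to finish before H starts — holds.
At most 3 tasks may share a day — holds.

Invalid. T has to finish before G starts.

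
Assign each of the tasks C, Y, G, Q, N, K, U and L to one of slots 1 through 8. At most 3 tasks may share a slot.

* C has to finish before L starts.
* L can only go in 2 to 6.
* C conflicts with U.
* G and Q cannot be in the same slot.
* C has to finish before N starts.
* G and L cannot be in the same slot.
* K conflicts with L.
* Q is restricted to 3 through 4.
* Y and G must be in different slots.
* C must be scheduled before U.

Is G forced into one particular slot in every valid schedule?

No

G can be 1 (e.g. Y -> 3, K -> 1, C -> 1, N -> 2, Q -> 3, U -> 2, G -> 1, L -> 2) or 2 (e.g. L in 3, U in 2, Y in 1, N in 2, C in 1, Q in 3, K in 1, G in 2).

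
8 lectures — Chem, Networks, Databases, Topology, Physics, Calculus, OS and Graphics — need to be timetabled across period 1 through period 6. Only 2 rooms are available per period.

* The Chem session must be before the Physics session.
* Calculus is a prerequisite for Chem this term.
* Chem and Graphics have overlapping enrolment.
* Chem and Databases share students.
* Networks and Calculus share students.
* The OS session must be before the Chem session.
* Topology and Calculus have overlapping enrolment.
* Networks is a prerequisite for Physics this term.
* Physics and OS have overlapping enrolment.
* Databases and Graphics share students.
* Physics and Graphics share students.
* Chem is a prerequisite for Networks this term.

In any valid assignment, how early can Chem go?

Precedence pushes Chem to at least period 2; downstream work caps Chem at period 4.
Chem at period 2 is achievable: Physics in period 4; OS in period 1; Calculus in period 1; Graphics in period 5; Networks in period 3; Chem in period 2; Topology in period 2; Databases in period 3.

period 2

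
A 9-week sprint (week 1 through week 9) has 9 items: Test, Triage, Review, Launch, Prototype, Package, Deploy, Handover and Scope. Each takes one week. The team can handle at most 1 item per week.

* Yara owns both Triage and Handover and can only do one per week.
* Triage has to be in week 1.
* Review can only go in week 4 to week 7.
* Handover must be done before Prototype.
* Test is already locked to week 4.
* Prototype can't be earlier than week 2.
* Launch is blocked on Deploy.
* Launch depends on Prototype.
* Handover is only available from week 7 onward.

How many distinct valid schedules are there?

12

Splitting on Review: it can be week 5 (6), week 6 (6). Listing each branch's schedules as (Test, Triage, Launch, Prototype, Package, Deploy, Handover, Scope) by week number:
Review=week 5: (4,1,9,8,2,3,7,6) (4,1,9,8,2,6,7,3) (4,1,9,8,3,2,7,6) (4,1,9,8,3,6,7,2) (4,1,9,8,6,2,7,3) (4,1,9,8,6,3,7,2) — 6.
Review=week 6: (4,1,9,8,2,3,7,5) (4,1,9,8,2,5,7,3) (4,1,9,8,3,2,7,5) (4,1,9,8,3,5,7,2) (4,1,9,8,5,2,7,3) (4,1,9,8,5,3,7,2) — 6.
Summing: 6 + 6 = 12.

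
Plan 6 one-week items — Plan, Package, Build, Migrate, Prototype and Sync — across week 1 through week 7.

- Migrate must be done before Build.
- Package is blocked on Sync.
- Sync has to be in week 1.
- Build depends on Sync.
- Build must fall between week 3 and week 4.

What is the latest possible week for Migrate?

Downstream work caps Migrate at week 3.
Migrate at week 3 is achievable: Prototype -> week 1, Package -> week 2, Plan -> week 1, Migrate -> week 3, Build -> week 4, Sync -> week 1.

week 3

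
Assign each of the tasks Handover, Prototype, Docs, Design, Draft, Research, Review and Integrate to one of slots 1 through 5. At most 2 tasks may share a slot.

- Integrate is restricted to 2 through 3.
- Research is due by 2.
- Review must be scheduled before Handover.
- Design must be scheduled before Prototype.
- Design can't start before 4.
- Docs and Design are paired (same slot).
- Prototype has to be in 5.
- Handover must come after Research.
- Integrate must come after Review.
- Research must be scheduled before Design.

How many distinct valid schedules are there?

Splitting on Handover: it can be 2 (5), 3 (16), 5 (14). Listing each branch's schedules as (Prototype, Docs, Design, Draft, Research, Review, Integrate):
Handover=2: (5,4,4,2,1,1,3) (5,4,4,3,1,1,2) (5,4,4,3,1,1,3) (5,4,4,5,1,1,2) (5,4,4,5,1,1,3) — 5.
Handover=3: (5,4,4,1,1,2,3) (5,4,4,1,2,1,2) (5,4,4,1,2,1,3) (5,4,4,1,2,2,3) (5,4,4,2,1,1,2) (5,4,4,2,1,1,3) (5,4,4,2,1,2,3) (5,4,4,2,2,1,3) (5,4,4,3,1,1,2) (5,4,4,3,2,1,2) (5,4,4,5,1,1,2) (5,4,4,5,1,1,3) (5,4,4,5,1,2,3) (5,4,4,5,2,1,2) (5,4,4,5,2,1,3) (5,4,4,5,2,2,3) — 16.
Handover=5: (5,4,4,1,1,2,3) (5,4,4,1,2,1,2) (5,4,4,1,2,1,3) (5,4,4,1,2,2,3) (5,4,4,2,1,1,2) (5,4,4,2,1,1,3) (5,4,4,2,1,2,3) (5,4,4,2,2,1,3) (5,4,4,3,1,1,2) (5,4,4,3,1,1,3) (5,4,4,3,1,2,3) (5,4,4,3,2,1,2) (5,4,4,3,2,1,3) (5,4,4,3,2,2,3) — 14.
Summing: 5 + 16 + 14 = 35.

35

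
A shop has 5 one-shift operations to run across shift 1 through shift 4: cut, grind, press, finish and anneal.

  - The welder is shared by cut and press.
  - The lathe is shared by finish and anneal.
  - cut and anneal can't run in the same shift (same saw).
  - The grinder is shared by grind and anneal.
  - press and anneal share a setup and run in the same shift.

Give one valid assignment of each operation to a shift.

anneal=shift 2; cut=shift 1; grind=shift 1; finish=shift 1; press=shift 2

Checking: cut(shift 1) != press(shift 2); grind(shift 1) != anneal(shift 2); cut(shift 1) != anneal(shift 2); finish(shift 1) != anneal(shift 2); press = anneal = shift 2.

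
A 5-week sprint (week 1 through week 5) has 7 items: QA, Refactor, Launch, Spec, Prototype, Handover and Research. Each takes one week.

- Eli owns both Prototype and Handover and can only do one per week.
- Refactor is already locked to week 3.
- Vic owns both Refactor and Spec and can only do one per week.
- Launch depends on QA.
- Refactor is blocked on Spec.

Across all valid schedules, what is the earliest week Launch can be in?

week 2

Precedence pushes Launch to at least week 2.
Launch at week 2 is achievable: Research=week 1; Spec=week 1; Launch=week 2; Prototype=week 1; QA=week 1; Handover=week 2; Refactor=week 3.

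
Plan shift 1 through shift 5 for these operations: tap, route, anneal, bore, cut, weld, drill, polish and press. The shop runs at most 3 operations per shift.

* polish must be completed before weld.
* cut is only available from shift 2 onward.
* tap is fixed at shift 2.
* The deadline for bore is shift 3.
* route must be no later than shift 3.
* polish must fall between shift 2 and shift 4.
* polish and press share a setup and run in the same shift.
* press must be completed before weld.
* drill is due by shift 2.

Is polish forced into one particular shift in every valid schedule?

No

polish can be shift 2 (e.g. tap in shift 2, drill in shift 1, cut in shift 3, bore in shift 1, route in shift 1, anneal in shift 3, weld in shift 3, polish in shift 2, press in shift 2) or shift 3 (e.g. anneal in shift 2, polish in shift 3, cut in shift 2, tap in shift 2, weld in shift 4, route in shift 1, bore in shift 1, drill in shift 1, press in shift 3).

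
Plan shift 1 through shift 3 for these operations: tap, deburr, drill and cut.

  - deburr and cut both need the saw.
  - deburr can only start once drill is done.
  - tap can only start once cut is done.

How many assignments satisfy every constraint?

Splitting on tap: it can be shift 2 (3), shift 3 (5). Listing each branch's schedules as (deburr, drill, cut) by shift number:
tap=shift 2: (2,1,1) (3,1,1) (3,2,1) — 3.
tap=shift 3: (2,1,1) (3,1,1) (3,1,2) (3,2,1) (3,2,2) — 5.
Summing: 3 + 5 = 8.

8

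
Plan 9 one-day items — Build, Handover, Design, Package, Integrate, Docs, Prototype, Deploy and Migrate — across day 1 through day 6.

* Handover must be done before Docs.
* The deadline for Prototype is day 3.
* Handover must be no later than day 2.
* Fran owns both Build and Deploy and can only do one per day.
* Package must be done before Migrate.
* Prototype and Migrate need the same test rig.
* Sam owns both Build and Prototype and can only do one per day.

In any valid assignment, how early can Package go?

day 1

Downstream work caps Package at day 5.
Package at day 1 is achievable: Docs -> day 2, Package -> day 1, Integrate -> day 1, Prototype -> day 1, Design -> day 1, Deploy -> day 1, Build -> day 2, Handover -> day 1, Migrate -> day 2.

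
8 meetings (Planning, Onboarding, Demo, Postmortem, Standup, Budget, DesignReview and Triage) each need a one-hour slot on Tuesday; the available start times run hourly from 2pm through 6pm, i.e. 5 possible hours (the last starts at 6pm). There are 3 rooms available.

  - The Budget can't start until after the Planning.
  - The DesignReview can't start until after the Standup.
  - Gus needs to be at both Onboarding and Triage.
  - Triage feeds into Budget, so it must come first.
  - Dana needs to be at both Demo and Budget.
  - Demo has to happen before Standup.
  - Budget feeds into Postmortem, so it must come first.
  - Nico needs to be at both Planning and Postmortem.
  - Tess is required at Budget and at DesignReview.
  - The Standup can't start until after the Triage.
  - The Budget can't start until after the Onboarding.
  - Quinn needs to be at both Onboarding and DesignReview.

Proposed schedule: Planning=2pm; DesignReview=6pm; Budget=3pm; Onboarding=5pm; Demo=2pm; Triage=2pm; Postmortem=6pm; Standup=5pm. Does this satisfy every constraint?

Demo has to happen before Standup — holds.
There are 3 rooms available — holds.
Quinn needs to be at both Onboarding and DesignReview — holds.
The Standup can't start until after the Triage — holds.
Tess is required at Budget and at DesignReview — holds.
Gus needs to be at both Onboarding and Triage — holds.
Nico needs to be at both Planning and Postmortem — holds.
The Budget can't start until after the Planning — holds.
Dana needs to be at both Demo and Budget — holds.
Triage feeds into Budget, so it must come first — holds.
Budget feeds into Postmortem, so it must come first — holds.
The Budget can't start until after the Onboarding — violated.
The DesignReview can't start until after the Standup — holds.

Invalid. The Budget can't start until after the Onboarding.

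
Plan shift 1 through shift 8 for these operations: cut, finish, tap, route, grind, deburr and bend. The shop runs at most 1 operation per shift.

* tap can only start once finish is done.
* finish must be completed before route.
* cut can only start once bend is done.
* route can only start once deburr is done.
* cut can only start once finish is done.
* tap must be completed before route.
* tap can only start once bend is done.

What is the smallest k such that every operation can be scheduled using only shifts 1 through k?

The precedence chain requires at least 3 distinct shifts.
With at most 1 per shift and 7 operations, at least 7 shifts are needed.
7 works (last occupied shift: shift 7): for example tap in shift 3, route in shift 5, deburr in shift 4, finish in shift 1, bend in shift 2, grind in shift 7, cut in shift 6.

7 shifts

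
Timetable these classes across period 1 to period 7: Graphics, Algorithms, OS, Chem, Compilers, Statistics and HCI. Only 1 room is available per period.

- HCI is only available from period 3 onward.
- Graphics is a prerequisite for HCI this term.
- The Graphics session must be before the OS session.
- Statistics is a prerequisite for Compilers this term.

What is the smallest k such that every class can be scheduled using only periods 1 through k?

The precedence chain requires at least 2 distinct periods.
With at most 1 per period and 7 classes, at least 7 periods are needed.
HCI can't be placed before period 3, so the schedule must run through at least period 3.
7 works (last occupied period: period 7): for example Compilers=period 5, HCI=period 3, Statistics=period 4, Algorithms=period 6, OS=period 2, Graphics=period 1, Chem=period 7.

7 periods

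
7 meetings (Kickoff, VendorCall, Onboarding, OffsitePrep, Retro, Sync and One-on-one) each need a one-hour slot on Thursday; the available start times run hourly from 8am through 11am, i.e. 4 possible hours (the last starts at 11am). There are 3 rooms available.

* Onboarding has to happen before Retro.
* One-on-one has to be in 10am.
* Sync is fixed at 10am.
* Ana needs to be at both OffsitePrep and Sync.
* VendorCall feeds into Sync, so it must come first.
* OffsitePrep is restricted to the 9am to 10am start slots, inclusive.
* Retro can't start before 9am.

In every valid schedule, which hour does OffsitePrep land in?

9am

OffsitePrep's window is 9am–10am.
Sync is fixed at 10am, and OffsitePrep can't share a hour with Sync.
So OffsitePrep must be 9am.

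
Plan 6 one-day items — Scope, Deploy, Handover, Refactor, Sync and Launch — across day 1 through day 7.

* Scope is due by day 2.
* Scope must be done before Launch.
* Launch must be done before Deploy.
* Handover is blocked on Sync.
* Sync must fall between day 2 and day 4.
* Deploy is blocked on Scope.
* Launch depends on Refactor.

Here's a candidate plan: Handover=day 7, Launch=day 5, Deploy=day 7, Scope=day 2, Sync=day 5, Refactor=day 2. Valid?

Launch depends on Refactor — holds.
Handover is blocked on Sync — holds.
Launch must be done before Deploy — holds.
Deploy is blocked on Scope — holds.
Scope is due by day 2 — holds.
Scope must be done before Launch — holds.
Sync must fall between day 2 and day 4 — violated.

Invalid. Sync must fall between day 2 and day 4.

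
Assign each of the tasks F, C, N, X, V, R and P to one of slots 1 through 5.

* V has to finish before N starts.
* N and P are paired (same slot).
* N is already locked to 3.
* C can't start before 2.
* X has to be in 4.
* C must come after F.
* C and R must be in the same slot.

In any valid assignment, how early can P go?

P must be in the same slot as N, which can't be before 3, so P is at least 3; P must be in the same slot as N, which can't be after 3, so P is at most 3.
P at 3 is achievable: F in 1, V in 1, C in 2, P in 3, R in 2, N in 3, X in 4.

3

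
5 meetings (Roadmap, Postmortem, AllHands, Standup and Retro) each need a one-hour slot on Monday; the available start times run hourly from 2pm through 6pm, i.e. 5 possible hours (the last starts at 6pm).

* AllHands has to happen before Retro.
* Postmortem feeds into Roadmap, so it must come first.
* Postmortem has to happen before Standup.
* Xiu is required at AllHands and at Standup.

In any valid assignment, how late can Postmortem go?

5pm

Downstream work caps Postmortem at 5pm.
Postmortem at 5pm is achievable: Roadmap=6pm; Standup=6pm; AllHands=2pm; Retro=3pm; Postmortem=5pm.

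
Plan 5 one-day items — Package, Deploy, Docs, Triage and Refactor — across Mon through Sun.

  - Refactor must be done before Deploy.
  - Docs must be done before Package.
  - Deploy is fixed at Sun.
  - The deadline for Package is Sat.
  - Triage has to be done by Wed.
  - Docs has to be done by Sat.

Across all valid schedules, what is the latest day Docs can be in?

Docs's own window allows nothing later than Sat; downstream work caps Docs at Fri.
Docs at Fri is achievable: Refactor=Mon; Package=Sat; Triage=Mon; Docs=Fri; Deploy=Sun.

Fri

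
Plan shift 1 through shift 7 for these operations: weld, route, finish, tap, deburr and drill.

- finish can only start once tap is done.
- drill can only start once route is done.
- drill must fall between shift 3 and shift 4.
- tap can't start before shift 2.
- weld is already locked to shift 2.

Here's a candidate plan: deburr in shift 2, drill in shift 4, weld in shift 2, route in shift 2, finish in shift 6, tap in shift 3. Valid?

Yes

drill can only start once route is done — holds.
finish can only start once tap is done — holds.
weld is already locked to shift 2 — holds.
tap can't start before shift 2 — holds.
drill must fall between shift 3 and shift 4 — holds.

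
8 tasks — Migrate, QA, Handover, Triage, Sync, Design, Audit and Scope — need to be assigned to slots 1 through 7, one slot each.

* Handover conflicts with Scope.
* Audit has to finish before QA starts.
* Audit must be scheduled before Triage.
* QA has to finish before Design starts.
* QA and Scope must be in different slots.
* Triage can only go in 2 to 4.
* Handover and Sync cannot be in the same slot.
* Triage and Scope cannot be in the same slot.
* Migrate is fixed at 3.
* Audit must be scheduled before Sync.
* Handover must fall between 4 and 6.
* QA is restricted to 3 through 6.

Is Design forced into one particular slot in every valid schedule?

Design can be 4 (e.g. Handover=4; QA=3; Triage=2; Sync=2; Scope=1; Design=4; Migrate=3; Audit=1) or 5 (e.g. Scope in 1, Design in 5, Handover in 4, Triage in 2, Audit in 1, Sync in 2, QA in 3, Migrate in 3).

No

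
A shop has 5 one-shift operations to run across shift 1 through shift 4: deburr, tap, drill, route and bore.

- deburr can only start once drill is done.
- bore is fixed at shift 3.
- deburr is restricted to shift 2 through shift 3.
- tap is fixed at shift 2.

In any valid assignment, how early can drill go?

shift 1

Downstream work caps drill at shift 2.
drill at shift 1 is achievable: bore=shift 3; drill=shift 1; tap=shift 2; deburr=shift 2; route=shift 1.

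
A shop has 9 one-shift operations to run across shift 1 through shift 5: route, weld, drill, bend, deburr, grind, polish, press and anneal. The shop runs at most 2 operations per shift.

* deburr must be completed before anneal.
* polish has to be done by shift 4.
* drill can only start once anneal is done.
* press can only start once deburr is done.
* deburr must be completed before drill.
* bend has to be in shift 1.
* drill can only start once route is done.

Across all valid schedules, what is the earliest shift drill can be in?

Precedence pushes drill to at least shift 3.
drill at shift 3 is achievable: bend -> shift 1; deburr -> shift 1; anneal -> shift 2; press -> shift 4; weld -> shift 4; drill -> shift 3; route -> shift 2; polish -> shift 3; grind -> shift 5.

shift 3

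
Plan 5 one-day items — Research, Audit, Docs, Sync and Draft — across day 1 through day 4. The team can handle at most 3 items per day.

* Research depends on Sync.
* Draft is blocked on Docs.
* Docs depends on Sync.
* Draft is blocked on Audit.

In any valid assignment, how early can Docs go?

day 2

Precedence pushes Docs to at least day 2; downstream work caps Docs at day 3.
Docs at day 2 is achievable: Sync -> day 1; Research -> day 2; Docs -> day 2; Audit -> day 1; Draft -> day 3.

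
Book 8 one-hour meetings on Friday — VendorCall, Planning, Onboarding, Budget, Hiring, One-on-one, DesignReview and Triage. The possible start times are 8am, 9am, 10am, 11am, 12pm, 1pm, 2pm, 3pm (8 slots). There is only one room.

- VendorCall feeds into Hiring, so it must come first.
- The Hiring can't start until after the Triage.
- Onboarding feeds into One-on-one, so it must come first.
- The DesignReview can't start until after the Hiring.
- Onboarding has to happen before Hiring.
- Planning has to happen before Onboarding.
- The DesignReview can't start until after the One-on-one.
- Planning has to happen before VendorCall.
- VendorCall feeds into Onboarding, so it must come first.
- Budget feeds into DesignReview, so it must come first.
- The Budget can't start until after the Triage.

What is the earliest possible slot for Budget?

Precedence pushes Budget to at least 9am; downstream work caps Budget at 2pm.
Budget at 9am is achievable: DesignReview in 3pm; VendorCall in 11am; Planning in 10am; Budget in 9am; Onboarding in 12pm; Triage in 8am; Hiring in 1pm; One-on-one in 2pm.

9am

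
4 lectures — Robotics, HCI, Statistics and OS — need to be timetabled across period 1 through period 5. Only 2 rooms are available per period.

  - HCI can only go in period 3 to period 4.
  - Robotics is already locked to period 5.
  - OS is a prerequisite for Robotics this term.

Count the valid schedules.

38

Splitting on HCI: it can be period 3 (19), period 4 (19). Listing each branch's schedules as (Robotics, Statistics, OS) by period number:
HCI=period 3: (5,1,1) (5,1,2) (5,1,3) (5,1,4) (5,2,1) (5,2,2) (5,2,3) (5,2,4) (5,3,1) (5,3,2) (5,3,4) (5,4,1) (5,4,2) (5,4,3) (5,4,4) (5,5,1) (5,5,2) (5,5,3) (5,5,4) — 19.
HCI=period 4: (5,1,1) (5,1,2) (5,1,3) (5,1,4) (5,2,1) (5,2,2) (5,2,3) (5,2,4) (5,3,1) (5,3,2) (5,3,3) (5,3,4) (5,4,1) (5,4,2) (5,4,3) (5,5,1) (5,5,2) (5,5,3) (5,5,4) — 19.
Summing: 19 + 19 = 38.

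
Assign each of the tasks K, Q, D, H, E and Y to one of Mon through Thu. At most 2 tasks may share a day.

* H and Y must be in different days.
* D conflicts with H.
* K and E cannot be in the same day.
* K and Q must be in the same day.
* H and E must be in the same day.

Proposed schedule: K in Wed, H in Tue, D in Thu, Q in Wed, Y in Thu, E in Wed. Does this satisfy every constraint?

D conflicts with H — holds.
At most 2 tasks may share a day — violated.
K and Q must be in the same day — holds.
K and E cannot be in the same day — violated.
H and Y must be in different days — holds.
H and E must be in the same day — violated.

Invalid. At most 2 tasks may share a day.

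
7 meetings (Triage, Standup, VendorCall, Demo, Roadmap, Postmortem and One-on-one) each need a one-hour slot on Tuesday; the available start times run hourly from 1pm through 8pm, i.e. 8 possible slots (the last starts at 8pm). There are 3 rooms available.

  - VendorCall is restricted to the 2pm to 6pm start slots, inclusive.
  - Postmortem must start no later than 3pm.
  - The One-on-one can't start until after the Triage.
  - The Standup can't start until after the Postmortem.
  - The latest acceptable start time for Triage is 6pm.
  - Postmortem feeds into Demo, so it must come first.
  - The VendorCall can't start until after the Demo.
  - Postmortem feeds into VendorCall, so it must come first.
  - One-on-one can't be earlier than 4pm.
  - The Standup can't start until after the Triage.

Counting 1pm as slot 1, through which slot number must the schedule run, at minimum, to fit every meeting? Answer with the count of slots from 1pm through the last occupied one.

The precedence chain requires at least 3 distinct slots.
With at most 3 per slot and 7 meetings, at least 3 slots are needed.
One-on-one can't be placed before 4pm — that is slot 4 counting from 1pm — so the schedule must run through at least 4 slots.
4 works (last occupied slot: 4pm): for example Triage in 1pm, Demo in 2pm, VendorCall in 3pm, Standup in 2pm, One-on-one in 4pm, Postmortem in 1pm, Roadmap in 1pm.

4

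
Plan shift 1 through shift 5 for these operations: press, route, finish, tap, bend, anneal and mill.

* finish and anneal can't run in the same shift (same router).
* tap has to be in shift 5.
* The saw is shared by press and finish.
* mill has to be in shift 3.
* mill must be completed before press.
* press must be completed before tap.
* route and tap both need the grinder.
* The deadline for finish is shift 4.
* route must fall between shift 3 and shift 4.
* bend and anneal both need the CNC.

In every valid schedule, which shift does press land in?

shift 4

mill is fixed at shift 3 and must come before press, so press is at least shift 4.
tap is fixed at shift 5 and must come after press, so press is at most shift 4.
So press must be shift 4.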